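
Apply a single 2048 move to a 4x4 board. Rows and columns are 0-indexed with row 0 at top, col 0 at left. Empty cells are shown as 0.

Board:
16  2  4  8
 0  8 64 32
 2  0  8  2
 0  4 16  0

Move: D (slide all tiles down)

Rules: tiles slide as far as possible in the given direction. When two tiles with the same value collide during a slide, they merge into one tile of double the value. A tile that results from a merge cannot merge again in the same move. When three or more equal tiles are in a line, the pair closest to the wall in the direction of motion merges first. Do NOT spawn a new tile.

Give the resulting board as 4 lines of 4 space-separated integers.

Answer:  0  0  4  0
 0  2 64  8
16  8  8 32
 2  4 16  2

Derivation:
Slide down:
col 0: [16, 0, 2, 0] -> [0, 0, 16, 2]
col 1: [2, 8, 0, 4] -> [0, 2, 8, 4]
col 2: [4, 64, 8, 16] -> [4, 64, 8, 16]
col 3: [8, 32, 2, 0] -> [0, 8, 32, 2]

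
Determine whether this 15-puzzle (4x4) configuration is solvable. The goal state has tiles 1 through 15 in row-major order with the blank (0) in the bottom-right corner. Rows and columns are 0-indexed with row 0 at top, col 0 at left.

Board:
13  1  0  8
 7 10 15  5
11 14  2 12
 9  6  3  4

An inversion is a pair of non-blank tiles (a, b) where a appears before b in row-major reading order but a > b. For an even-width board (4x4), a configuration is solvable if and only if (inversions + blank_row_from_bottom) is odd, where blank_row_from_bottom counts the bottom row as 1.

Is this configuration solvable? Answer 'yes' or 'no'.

Inversions: 61
Blank is in row 0 (0-indexed from top), which is row 4 counting from the bottom (bottom = 1).
61 + 4 = 65, which is odd, so the puzzle is solvable.

Answer: yes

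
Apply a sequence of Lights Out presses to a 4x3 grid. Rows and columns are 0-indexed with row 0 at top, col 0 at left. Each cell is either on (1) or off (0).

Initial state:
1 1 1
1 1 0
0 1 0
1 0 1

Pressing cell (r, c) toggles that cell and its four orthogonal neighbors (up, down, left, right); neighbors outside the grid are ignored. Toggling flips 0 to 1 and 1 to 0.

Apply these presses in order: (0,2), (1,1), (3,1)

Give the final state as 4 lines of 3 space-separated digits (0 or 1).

After press 1 at (0,2):
1 0 0
1 1 1
0 1 0
1 0 1

After press 2 at (1,1):
1 1 0
0 0 0
0 0 0
1 0 1

After press 3 at (3,1):
1 1 0
0 0 0
0 1 0
0 1 0

Answer: 1 1 0
0 0 0
0 1 0
0 1 0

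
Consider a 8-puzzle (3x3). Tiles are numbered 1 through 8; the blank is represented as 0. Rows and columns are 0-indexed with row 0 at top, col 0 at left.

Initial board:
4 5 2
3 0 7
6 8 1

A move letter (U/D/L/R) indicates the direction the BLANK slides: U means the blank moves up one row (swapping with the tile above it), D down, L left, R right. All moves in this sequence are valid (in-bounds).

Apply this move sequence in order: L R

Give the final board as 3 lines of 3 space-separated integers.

After move 1 (L):
4 5 2
0 3 7
6 8 1

After move 2 (R):
4 5 2
3 0 7
6 8 1

Answer: 4 5 2
3 0 7
6 8 1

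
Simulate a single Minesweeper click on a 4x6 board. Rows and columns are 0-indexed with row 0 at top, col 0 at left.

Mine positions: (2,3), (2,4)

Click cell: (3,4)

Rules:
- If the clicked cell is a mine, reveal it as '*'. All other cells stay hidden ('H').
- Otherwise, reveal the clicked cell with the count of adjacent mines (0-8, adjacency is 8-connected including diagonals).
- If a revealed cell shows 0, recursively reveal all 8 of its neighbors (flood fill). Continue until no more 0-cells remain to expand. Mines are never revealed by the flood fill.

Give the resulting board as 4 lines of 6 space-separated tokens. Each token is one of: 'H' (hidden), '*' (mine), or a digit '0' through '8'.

H H H H H H
H H H H H H
H H H H H H
H H H H 2 H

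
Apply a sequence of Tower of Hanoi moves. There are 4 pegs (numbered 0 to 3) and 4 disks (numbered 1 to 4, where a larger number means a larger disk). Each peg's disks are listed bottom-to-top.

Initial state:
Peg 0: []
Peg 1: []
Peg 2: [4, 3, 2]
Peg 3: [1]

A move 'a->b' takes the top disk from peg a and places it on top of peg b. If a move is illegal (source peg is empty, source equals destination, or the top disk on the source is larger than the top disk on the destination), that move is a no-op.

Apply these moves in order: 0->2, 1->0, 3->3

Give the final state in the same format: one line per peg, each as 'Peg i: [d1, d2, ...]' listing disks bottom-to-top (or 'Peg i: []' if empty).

Answer: Peg 0: []
Peg 1: []
Peg 2: [4, 3, 2]
Peg 3: [1]

Derivation:
After move 1 (0->2):
Peg 0: []
Peg 1: []
Peg 2: [4, 3, 2]
Peg 3: [1]

After move 2 (1->0):
Peg 0: []
Peg 1: []
Peg 2: [4, 3, 2]
Peg 3: [1]

After move 3 (3->3):
Peg 0: []
Peg 1: []
Peg 2: [4, 3, 2]
Peg 3: [1]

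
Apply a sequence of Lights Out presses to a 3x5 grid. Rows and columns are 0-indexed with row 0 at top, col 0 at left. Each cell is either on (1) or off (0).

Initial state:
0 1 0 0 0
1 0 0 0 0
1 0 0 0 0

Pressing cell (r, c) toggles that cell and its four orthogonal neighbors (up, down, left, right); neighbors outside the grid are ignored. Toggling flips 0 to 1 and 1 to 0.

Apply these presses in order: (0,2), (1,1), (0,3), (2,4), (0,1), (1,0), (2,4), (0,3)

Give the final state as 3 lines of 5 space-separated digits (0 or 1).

After press 1 at (0,2):
0 0 1 1 0
1 0 1 0 0
1 0 0 0 0

After press 2 at (1,1):
0 1 1 1 0
0 1 0 0 0
1 1 0 0 0

After press 3 at (0,3):
0 1 0 0 1
0 1 0 1 0
1 1 0 0 0

After press 4 at (2,4):
0 1 0 0 1
0 1 0 1 1
1 1 0 1 1

After press 5 at (0,1):
1 0 1 0 1
0 0 0 1 1
1 1 0 1 1

After press 6 at (1,0):
0 0 1 0 1
1 1 0 1 1
0 1 0 1 1

After press 7 at (2,4):
0 0 1 0 1
1 1 0 1 0
0 1 0 0 0

After press 8 at (0,3):
0 0 0 1 0
1 1 0 0 0
0 1 0 0 0

Answer: 0 0 0 1 0
1 1 0 0 0
0 1 0 0 0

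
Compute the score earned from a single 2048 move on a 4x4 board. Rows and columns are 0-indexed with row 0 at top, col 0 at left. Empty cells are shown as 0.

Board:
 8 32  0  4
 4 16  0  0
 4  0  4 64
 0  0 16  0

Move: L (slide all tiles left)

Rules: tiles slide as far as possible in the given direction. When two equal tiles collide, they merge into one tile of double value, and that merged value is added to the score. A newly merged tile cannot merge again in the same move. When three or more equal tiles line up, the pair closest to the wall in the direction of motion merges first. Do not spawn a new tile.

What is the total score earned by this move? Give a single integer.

Slide left:
row 0: [8, 32, 0, 4] -> [8, 32, 4, 0]  score +0 (running 0)
row 1: [4, 16, 0, 0] -> [4, 16, 0, 0]  score +0 (running 0)
row 2: [4, 0, 4, 64] -> [8, 64, 0, 0]  score +8 (running 8)
row 3: [0, 0, 16, 0] -> [16, 0, 0, 0]  score +0 (running 8)
Board after move:
 8 32  4  0
 4 16  0  0
 8 64  0  0
16  0  0  0

Answer: 8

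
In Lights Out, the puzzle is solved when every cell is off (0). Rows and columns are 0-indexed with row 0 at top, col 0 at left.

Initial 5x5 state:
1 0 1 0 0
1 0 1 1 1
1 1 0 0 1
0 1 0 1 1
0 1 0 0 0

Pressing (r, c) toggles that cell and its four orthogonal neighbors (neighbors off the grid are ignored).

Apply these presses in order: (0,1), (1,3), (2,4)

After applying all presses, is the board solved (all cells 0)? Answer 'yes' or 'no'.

Answer: no

Derivation:
After press 1 at (0,1):
0 1 0 0 0
1 1 1 1 1
1 1 0 0 1
0 1 0 1 1
0 1 0 0 0

After press 2 at (1,3):
0 1 0 1 0
1 1 0 0 0
1 1 0 1 1
0 1 0 1 1
0 1 0 0 0

After press 3 at (2,4):
0 1 0 1 0
1 1 0 0 1
1 1 0 0 0
0 1 0 1 0
0 1 0 0 0

Lights still on: 10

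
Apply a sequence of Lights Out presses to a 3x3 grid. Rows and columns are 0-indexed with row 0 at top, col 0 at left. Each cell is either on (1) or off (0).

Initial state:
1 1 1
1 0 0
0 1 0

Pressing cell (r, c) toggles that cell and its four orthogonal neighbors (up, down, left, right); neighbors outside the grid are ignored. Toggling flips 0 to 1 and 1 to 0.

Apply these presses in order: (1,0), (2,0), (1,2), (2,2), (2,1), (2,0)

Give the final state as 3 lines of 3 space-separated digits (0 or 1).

Answer: 0 1 0
0 1 0
0 1 1

Derivation:
After press 1 at (1,0):
0 1 1
0 1 0
1 1 0

After press 2 at (2,0):
0 1 1
1 1 0
0 0 0

After press 3 at (1,2):
0 1 0
1 0 1
0 0 1

After press 4 at (2,2):
0 1 0
1 0 0
0 1 0

After press 5 at (2,1):
0 1 0
1 1 0
1 0 1

After press 6 at (2,0):
0 1 0
0 1 0
0 1 1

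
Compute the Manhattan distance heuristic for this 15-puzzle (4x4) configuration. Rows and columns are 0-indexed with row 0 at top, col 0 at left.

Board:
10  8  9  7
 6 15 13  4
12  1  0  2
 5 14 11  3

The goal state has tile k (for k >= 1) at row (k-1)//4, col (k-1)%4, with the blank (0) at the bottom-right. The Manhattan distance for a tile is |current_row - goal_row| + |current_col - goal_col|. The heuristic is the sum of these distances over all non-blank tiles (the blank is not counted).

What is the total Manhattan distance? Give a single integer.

Tile 10: at (0,0), goal (2,1), distance |0-2|+|0-1| = 3
Tile 8: at (0,1), goal (1,3), distance |0-1|+|1-3| = 3
Tile 9: at (0,2), goal (2,0), distance |0-2|+|2-0| = 4
Tile 7: at (0,3), goal (1,2), distance |0-1|+|3-2| = 2
Tile 6: at (1,0), goal (1,1), distance |1-1|+|0-1| = 1
Tile 15: at (1,1), goal (3,2), distance |1-3|+|1-2| = 3
Tile 13: at (1,2), goal (3,0), distance |1-3|+|2-0| = 4
Tile 4: at (1,3), goal (0,3), distance |1-0|+|3-3| = 1
Tile 12: at (2,0), goal (2,3), distance |2-2|+|0-3| = 3
Tile 1: at (2,1), goal (0,0), distance |2-0|+|1-0| = 3
Tile 2: at (2,3), goal (0,1), distance |2-0|+|3-1| = 4
Tile 5: at (3,0), goal (1,0), distance |3-1|+|0-0| = 2
Tile 14: at (3,1), goal (3,1), distance |3-3|+|1-1| = 0
Tile 11: at (3,2), goal (2,2), distance |3-2|+|2-2| = 1
Tile 3: at (3,3), goal (0,2), distance |3-0|+|3-2| = 4
Sum: 3 + 3 + 4 + 2 + 1 + 3 + 4 + 1 + 3 + 3 + 4 + 2 + 0 + 1 + 4 = 38

Answer: 38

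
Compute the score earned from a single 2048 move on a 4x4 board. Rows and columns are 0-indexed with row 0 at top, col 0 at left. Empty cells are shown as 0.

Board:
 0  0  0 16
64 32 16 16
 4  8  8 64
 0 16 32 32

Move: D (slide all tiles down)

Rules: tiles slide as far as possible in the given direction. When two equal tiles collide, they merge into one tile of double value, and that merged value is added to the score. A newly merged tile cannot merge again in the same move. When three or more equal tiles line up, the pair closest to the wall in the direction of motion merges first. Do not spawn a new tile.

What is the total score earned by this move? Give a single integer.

Slide down:
col 0: [0, 64, 4, 0] -> [0, 0, 64, 4]  score +0 (running 0)
col 1: [0, 32, 8, 16] -> [0, 32, 8, 16]  score +0 (running 0)
col 2: [0, 16, 8, 32] -> [0, 16, 8, 32]  score +0 (running 0)
col 3: [16, 16, 64, 32] -> [0, 32, 64, 32]  score +32 (running 32)
Board after move:
 0  0  0  0
 0 32 16 32
64  8  8 64
 4 16 32 32

Answer: 32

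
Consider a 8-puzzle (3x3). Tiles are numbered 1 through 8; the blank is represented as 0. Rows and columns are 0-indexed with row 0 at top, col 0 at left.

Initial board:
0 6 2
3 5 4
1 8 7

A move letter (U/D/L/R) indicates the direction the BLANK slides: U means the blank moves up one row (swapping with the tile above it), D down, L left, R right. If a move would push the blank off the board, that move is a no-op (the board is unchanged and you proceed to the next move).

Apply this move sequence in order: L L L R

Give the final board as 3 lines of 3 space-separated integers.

After move 1 (L):
0 6 2
3 5 4
1 8 7

After move 2 (L):
0 6 2
3 5 4
1 8 7

After move 3 (L):
0 6 2
3 5 4
1 8 7

After move 4 (R):
6 0 2
3 5 4
1 8 7

Answer: 6 0 2
3 5 4
1 8 7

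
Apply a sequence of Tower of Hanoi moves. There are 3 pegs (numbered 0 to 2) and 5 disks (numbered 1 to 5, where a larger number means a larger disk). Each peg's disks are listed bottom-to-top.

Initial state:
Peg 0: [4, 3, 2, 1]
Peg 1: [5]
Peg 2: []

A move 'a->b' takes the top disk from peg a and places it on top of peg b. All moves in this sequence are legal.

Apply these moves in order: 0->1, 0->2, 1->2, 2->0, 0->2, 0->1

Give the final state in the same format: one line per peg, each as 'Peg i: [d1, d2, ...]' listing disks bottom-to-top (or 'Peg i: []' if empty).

After move 1 (0->1):
Peg 0: [4, 3, 2]
Peg 1: [5, 1]
Peg 2: []

After move 2 (0->2):
Peg 0: [4, 3]
Peg 1: [5, 1]
Peg 2: [2]

After move 3 (1->2):
Peg 0: [4, 3]
Peg 1: [5]
Peg 2: [2, 1]

After move 4 (2->0):
Peg 0: [4, 3, 1]
Peg 1: [5]
Peg 2: [2]

After move 5 (0->2):
Peg 0: [4, 3]
Peg 1: [5]
Peg 2: [2, 1]

After move 6 (0->1):
Peg 0: [4]
Peg 1: [5, 3]
Peg 2: [2, 1]

Answer: Peg 0: [4]
Peg 1: [5, 3]
Peg 2: [2, 1]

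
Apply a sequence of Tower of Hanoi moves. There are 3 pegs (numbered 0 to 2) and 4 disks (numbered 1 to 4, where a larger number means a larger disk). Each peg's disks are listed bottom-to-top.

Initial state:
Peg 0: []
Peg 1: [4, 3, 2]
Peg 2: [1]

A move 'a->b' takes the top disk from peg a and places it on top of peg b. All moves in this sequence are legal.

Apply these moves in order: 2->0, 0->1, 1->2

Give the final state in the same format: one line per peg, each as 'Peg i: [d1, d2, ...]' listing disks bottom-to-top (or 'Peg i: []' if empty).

Answer: Peg 0: []
Peg 1: [4, 3, 2]
Peg 2: [1]

Derivation:
After move 1 (2->0):
Peg 0: [1]
Peg 1: [4, 3, 2]
Peg 2: []

After move 2 (0->1):
Peg 0: []
Peg 1: [4, 3, 2, 1]
Peg 2: []

After move 3 (1->2):
Peg 0: []
Peg 1: [4, 3, 2]
Peg 2: [1]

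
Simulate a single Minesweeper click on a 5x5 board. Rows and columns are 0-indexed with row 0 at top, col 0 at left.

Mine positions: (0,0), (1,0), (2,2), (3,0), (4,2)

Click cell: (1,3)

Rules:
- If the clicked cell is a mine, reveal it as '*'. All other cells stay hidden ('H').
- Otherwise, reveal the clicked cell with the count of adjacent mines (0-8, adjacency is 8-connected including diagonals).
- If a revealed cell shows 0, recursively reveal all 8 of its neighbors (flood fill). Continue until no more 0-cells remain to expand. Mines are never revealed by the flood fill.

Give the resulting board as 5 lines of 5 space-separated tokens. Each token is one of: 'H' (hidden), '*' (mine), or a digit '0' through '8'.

H H H H H
H H H 1 H
H H H H H
H H H H H
H H H H H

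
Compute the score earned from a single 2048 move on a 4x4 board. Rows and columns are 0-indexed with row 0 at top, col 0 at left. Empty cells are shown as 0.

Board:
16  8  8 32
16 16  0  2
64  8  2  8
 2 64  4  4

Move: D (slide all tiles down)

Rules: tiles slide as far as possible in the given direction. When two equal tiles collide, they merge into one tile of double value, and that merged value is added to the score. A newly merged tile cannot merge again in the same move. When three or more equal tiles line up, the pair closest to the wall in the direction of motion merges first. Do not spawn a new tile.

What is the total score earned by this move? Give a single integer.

Slide down:
col 0: [16, 16, 64, 2] -> [0, 32, 64, 2]  score +32 (running 32)
col 1: [8, 16, 8, 64] -> [8, 16, 8, 64]  score +0 (running 32)
col 2: [8, 0, 2, 4] -> [0, 8, 2, 4]  score +0 (running 32)
col 3: [32, 2, 8, 4] -> [32, 2, 8, 4]  score +0 (running 32)
Board after move:
 0  8  0 32
32 16  8  2
64  8  2  8
 2 64  4  4

Answer: 32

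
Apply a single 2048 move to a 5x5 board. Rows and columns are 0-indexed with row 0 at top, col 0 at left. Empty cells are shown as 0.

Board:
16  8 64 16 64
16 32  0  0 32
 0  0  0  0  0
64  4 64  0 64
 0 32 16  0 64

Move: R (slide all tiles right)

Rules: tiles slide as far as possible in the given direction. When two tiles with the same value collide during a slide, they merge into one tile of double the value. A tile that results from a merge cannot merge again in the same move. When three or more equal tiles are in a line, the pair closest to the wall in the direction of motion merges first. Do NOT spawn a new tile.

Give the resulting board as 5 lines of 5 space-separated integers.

Slide right:
row 0: [16, 8, 64, 16, 64] -> [16, 8, 64, 16, 64]
row 1: [16, 32, 0, 0, 32] -> [0, 0, 0, 16, 64]
row 2: [0, 0, 0, 0, 0] -> [0, 0, 0, 0, 0]
row 3: [64, 4, 64, 0, 64] -> [0, 0, 64, 4, 128]
row 4: [0, 32, 16, 0, 64] -> [0, 0, 32, 16, 64]

Answer:  16   8  64  16  64
  0   0   0  16  64
  0   0   0   0   0
  0   0  64   4 128
  0   0  32  16  64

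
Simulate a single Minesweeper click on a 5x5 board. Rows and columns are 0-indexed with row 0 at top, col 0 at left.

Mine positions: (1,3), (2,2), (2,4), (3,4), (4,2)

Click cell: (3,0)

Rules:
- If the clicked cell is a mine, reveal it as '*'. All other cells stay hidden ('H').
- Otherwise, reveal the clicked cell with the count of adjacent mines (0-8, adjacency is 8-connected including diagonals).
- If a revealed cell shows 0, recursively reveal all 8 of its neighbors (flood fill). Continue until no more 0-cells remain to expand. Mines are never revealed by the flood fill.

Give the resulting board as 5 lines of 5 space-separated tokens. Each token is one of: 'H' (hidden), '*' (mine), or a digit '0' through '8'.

0 0 1 H H
0 1 2 H H
0 1 H H H
0 2 H H H
0 1 H H H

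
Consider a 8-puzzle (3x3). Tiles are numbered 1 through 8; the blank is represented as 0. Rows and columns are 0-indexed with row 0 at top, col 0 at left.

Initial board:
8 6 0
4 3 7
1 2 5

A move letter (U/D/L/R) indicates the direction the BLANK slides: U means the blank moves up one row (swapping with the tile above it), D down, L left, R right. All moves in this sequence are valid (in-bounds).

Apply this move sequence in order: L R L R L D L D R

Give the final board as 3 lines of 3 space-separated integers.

After move 1 (L):
8 0 6
4 3 7
1 2 5

After move 2 (R):
8 6 0
4 3 7
1 2 5

After move 3 (L):
8 0 6
4 3 7
1 2 5

After move 4 (R):
8 6 0
4 3 7
1 2 5

After move 5 (L):
8 0 6
4 3 7
1 2 5

After move 6 (D):
8 3 6
4 0 7
1 2 5

After move 7 (L):
8 3 6
0 4 7
1 2 5

After move 8 (D):
8 3 6
1 4 7
0 2 5

After move 9 (R):
8 3 6
1 4 7
2 0 5

Answer: 8 3 6
1 4 7
2 0 5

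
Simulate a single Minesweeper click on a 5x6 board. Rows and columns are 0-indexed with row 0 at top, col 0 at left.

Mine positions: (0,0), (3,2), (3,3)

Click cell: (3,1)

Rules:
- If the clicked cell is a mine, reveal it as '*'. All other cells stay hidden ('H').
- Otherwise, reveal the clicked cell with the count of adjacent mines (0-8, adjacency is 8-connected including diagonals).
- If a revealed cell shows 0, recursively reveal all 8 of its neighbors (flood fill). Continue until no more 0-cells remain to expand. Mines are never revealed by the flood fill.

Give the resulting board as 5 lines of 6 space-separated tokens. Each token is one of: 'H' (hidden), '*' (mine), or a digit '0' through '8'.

H H H H H H
H H H H H H
H H H H H H
H 1 H H H H
H H H H H H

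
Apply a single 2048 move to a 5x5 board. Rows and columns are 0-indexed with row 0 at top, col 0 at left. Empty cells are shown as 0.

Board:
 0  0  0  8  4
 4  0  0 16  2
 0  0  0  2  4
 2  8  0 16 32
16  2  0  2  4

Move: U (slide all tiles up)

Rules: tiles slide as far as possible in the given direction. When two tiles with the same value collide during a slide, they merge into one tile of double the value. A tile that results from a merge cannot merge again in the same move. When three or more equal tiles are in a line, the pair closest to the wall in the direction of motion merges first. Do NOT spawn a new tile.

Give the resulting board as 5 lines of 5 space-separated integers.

Slide up:
col 0: [0, 4, 0, 2, 16] -> [4, 2, 16, 0, 0]
col 1: [0, 0, 0, 8, 2] -> [8, 2, 0, 0, 0]
col 2: [0, 0, 0, 0, 0] -> [0, 0, 0, 0, 0]
col 3: [8, 16, 2, 16, 2] -> [8, 16, 2, 16, 2]
col 4: [4, 2, 4, 32, 4] -> [4, 2, 4, 32, 4]

Answer:  4  8  0  8  4
 2  2  0 16  2
16  0  0  2  4
 0  0  0 16 32
 0  0  0  2  4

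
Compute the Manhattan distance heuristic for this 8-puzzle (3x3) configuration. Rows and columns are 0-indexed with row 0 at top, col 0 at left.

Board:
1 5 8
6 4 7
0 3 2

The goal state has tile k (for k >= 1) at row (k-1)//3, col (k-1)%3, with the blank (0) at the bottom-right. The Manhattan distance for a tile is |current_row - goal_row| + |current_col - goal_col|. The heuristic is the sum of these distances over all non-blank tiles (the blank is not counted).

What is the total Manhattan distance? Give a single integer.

Answer: 16

Derivation:
Tile 1: (0,0)->(0,0) = 0
Tile 5: (0,1)->(1,1) = 1
Tile 8: (0,2)->(2,1) = 3
Tile 6: (1,0)->(1,2) = 2
Tile 4: (1,1)->(1,0) = 1
Tile 7: (1,2)->(2,0) = 3
Tile 3: (2,1)->(0,2) = 3
Tile 2: (2,2)->(0,1) = 3
Sum: 0 + 1 + 3 + 2 + 1 + 3 + 3 + 3 = 16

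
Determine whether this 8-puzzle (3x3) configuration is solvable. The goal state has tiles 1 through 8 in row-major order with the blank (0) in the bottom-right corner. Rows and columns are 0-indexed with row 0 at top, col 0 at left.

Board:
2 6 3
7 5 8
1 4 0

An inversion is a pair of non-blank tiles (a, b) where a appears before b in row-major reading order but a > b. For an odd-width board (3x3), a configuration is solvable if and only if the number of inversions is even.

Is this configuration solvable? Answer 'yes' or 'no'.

Inversions (pairs i<j in row-major order where tile[i] > tile[j] > 0): 13
13 is odd, so the puzzle is not solvable.

Answer: no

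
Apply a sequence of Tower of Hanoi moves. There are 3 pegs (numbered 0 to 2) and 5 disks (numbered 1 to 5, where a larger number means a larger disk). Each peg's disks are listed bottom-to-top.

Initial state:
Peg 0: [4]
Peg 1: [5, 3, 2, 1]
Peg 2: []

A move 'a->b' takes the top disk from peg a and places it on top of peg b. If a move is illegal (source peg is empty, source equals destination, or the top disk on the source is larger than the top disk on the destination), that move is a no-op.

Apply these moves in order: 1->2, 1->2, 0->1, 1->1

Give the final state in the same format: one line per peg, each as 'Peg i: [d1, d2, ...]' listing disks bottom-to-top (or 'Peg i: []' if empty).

After move 1 (1->2):
Peg 0: [4]
Peg 1: [5, 3, 2]
Peg 2: [1]

After move 2 (1->2):
Peg 0: [4]
Peg 1: [5, 3, 2]
Peg 2: [1]

After move 3 (0->1):
Peg 0: [4]
Peg 1: [5, 3, 2]
Peg 2: [1]

After move 4 (1->1):
Peg 0: [4]
Peg 1: [5, 3, 2]
Peg 2: [1]

Answer: Peg 0: [4]
Peg 1: [5, 3, 2]
Peg 2: [1]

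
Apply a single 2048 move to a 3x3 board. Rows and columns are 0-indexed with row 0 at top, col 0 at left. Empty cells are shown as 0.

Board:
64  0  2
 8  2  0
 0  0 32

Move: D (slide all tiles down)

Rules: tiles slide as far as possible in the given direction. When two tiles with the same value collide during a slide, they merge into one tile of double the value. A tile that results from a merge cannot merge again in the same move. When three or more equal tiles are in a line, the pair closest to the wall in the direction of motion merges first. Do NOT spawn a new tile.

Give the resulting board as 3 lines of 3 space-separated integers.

Slide down:
col 0: [64, 8, 0] -> [0, 64, 8]
col 1: [0, 2, 0] -> [0, 0, 2]
col 2: [2, 0, 32] -> [0, 2, 32]

Answer:  0  0  0
64  0  2
 8  2 32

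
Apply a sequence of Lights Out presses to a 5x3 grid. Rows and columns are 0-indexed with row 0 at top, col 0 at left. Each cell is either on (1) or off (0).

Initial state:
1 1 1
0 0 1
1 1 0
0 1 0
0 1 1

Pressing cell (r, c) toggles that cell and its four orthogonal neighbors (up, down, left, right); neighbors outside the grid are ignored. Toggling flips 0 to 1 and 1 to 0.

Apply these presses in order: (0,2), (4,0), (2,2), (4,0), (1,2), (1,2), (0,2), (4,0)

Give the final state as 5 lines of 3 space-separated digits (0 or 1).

After press 1 at (0,2):
1 0 0
0 0 0
1 1 0
0 1 0
0 1 1

After press 2 at (4,0):
1 0 0
0 0 0
1 1 0
1 1 0
1 0 1

After press 3 at (2,2):
1 0 0
0 0 1
1 0 1
1 1 1
1 0 1

After press 4 at (4,0):
1 0 0
0 0 1
1 0 1
0 1 1
0 1 1

After press 5 at (1,2):
1 0 1
0 1 0
1 0 0
0 1 1
0 1 1

After press 6 at (1,2):
1 0 0
0 0 1
1 0 1
0 1 1
0 1 1

After press 7 at (0,2):
1 1 1
0 0 0
1 0 1
0 1 1
0 1 1

After press 8 at (4,0):
1 1 1
0 0 0
1 0 1
1 1 1
1 0 1

Answer: 1 1 1
0 0 0
1 0 1
1 1 1
1 0 1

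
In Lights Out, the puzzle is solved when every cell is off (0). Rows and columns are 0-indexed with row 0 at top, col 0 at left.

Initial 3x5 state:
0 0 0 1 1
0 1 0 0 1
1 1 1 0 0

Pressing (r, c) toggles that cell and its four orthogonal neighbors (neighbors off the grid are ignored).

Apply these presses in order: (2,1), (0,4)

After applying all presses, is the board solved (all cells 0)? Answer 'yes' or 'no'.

After press 1 at (2,1):
0 0 0 1 1
0 0 0 0 1
0 0 0 0 0

After press 2 at (0,4):
0 0 0 0 0
0 0 0 0 0
0 0 0 0 0

Lights still on: 0

Answer: yes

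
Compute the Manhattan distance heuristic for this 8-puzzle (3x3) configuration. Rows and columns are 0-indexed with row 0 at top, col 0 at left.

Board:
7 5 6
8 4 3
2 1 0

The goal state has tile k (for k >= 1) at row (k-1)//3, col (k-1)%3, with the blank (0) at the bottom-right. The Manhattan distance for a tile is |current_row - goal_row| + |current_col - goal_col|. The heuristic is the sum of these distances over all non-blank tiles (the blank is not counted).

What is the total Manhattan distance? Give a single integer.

Tile 7: at (0,0), goal (2,0), distance |0-2|+|0-0| = 2
Tile 5: at (0,1), goal (1,1), distance |0-1|+|1-1| = 1
Tile 6: at (0,2), goal (1,2), distance |0-1|+|2-2| = 1
Tile 8: at (1,0), goal (2,1), distance |1-2|+|0-1| = 2
Tile 4: at (1,1), goal (1,0), distance |1-1|+|1-0| = 1
Tile 3: at (1,2), goal (0,2), distance |1-0|+|2-2| = 1
Tile 2: at (2,0), goal (0,1), distance |2-0|+|0-1| = 3
Tile 1: at (2,1), goal (0,0), distance |2-0|+|1-0| = 3
Sum: 2 + 1 + 1 + 2 + 1 + 1 + 3 + 3 = 14

Answer: 14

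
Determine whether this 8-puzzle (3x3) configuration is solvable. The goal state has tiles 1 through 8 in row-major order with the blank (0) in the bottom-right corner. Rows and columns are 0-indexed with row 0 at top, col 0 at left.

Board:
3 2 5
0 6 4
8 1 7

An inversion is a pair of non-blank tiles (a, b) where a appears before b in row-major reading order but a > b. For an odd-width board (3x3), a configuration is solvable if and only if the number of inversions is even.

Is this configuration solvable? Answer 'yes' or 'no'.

Inversions (pairs i<j in row-major order where tile[i] > tile[j] > 0): 10
10 is even, so the puzzle is solvable.

Answer: yes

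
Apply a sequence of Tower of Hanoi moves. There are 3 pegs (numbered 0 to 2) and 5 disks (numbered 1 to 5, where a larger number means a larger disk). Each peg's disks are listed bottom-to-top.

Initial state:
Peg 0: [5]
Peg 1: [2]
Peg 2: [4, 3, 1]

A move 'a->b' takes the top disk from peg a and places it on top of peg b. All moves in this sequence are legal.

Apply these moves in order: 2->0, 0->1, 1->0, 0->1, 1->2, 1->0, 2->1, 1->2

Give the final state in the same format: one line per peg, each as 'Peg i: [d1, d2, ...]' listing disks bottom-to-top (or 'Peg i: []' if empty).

After move 1 (2->0):
Peg 0: [5, 1]
Peg 1: [2]
Peg 2: [4, 3]

After move 2 (0->1):
Peg 0: [5]
Peg 1: [2, 1]
Peg 2: [4, 3]

After move 3 (1->0):
Peg 0: [5, 1]
Peg 1: [2]
Peg 2: [4, 3]

After move 4 (0->1):
Peg 0: [5]
Peg 1: [2, 1]
Peg 2: [4, 3]

After move 5 (1->2):
Peg 0: [5]
Peg 1: [2]
Peg 2: [4, 3, 1]

After move 6 (1->0):
Peg 0: [5, 2]
Peg 1: []
Peg 2: [4, 3, 1]

After move 7 (2->1):
Peg 0: [5, 2]
Peg 1: [1]
Peg 2: [4, 3]

After move 8 (1->2):
Peg 0: [5, 2]
Peg 1: []
Peg 2: [4, 3, 1]

Answer: Peg 0: [5, 2]
Peg 1: []
Peg 2: [4, 3, 1]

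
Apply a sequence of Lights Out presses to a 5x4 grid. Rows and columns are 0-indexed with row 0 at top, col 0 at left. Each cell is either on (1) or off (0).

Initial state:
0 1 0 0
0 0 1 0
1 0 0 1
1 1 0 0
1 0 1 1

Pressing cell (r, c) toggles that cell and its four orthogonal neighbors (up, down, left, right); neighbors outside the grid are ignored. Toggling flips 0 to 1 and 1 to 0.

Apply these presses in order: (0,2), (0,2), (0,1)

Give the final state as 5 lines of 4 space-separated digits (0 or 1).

Answer: 1 0 1 0
0 1 1 0
1 0 0 1
1 1 0 0
1 0 1 1

Derivation:
After press 1 at (0,2):
0 0 1 1
0 0 0 0
1 0 0 1
1 1 0 0
1 0 1 1

After press 2 at (0,2):
0 1 0 0
0 0 1 0
1 0 0 1
1 1 0 0
1 0 1 1

After press 3 at (0,1):
1 0 1 0
0 1 1 0
1 0 0 1
1 1 0 0
1 0 1 1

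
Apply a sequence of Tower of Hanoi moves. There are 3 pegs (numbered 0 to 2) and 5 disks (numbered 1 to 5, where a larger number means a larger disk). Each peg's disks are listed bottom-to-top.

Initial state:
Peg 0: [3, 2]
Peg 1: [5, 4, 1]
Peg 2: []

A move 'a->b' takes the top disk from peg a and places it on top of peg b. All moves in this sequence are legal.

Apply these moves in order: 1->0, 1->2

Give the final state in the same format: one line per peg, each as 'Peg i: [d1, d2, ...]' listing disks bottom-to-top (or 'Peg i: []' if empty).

Answer: Peg 0: [3, 2, 1]
Peg 1: [5]
Peg 2: [4]

Derivation:
After move 1 (1->0):
Peg 0: [3, 2, 1]
Peg 1: [5, 4]
Peg 2: []

After move 2 (1->2):
Peg 0: [3, 2, 1]
Peg 1: [5]
Peg 2: [4]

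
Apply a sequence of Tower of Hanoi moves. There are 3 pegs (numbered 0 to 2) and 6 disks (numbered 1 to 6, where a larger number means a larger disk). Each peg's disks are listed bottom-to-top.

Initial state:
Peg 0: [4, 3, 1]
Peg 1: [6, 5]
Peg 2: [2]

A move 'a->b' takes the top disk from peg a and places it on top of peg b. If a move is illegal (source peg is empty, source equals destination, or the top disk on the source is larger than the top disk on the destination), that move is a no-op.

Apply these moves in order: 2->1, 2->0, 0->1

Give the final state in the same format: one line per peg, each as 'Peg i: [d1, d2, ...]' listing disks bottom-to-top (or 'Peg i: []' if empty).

Answer: Peg 0: [4, 3]
Peg 1: [6, 5, 2, 1]
Peg 2: []

Derivation:
After move 1 (2->1):
Peg 0: [4, 3, 1]
Peg 1: [6, 5, 2]
Peg 2: []

After move 2 (2->0):
Peg 0: [4, 3, 1]
Peg 1: [6, 5, 2]
Peg 2: []

After move 3 (0->1):
Peg 0: [4, 3]
Peg 1: [6, 5, 2, 1]
Peg 2: []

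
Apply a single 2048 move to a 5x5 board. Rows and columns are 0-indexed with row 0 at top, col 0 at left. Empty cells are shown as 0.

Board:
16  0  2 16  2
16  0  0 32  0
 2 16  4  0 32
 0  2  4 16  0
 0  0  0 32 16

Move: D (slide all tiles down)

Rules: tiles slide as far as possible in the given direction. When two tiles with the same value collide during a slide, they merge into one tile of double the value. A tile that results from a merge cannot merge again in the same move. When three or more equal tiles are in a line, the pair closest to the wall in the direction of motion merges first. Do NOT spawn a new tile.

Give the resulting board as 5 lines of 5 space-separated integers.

Answer:  0  0  0  0  0
 0  0  0 16  0
 0  0  0 32  2
32 16  2 16 32
 2  2  8 32 16

Derivation:
Slide down:
col 0: [16, 16, 2, 0, 0] -> [0, 0, 0, 32, 2]
col 1: [0, 0, 16, 2, 0] -> [0, 0, 0, 16, 2]
col 2: [2, 0, 4, 4, 0] -> [0, 0, 0, 2, 8]
col 3: [16, 32, 0, 16, 32] -> [0, 16, 32, 16, 32]
col 4: [2, 0, 32, 0, 16] -> [0, 0, 2, 32, 16]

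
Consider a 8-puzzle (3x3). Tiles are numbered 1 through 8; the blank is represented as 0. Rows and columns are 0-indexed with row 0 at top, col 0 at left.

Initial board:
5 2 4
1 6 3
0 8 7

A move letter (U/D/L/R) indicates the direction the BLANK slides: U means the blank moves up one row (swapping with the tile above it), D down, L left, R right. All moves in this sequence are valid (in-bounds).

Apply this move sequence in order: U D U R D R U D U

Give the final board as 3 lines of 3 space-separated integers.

After move 1 (U):
5 2 4
0 6 3
1 8 7

After move 2 (D):
5 2 4
1 6 3
0 8 7

After move 3 (U):
5 2 4
0 6 3
1 8 7

After move 4 (R):
5 2 4
6 0 3
1 8 7

After move 5 (D):
5 2 4
6 8 3
1 0 7

After move 6 (R):
5 2 4
6 8 3
1 7 0

After move 7 (U):
5 2 4
6 8 0
1 7 3

After move 8 (D):
5 2 4
6 8 3
1 7 0

After move 9 (U):
5 2 4
6 8 0
1 7 3

Answer: 5 2 4
6 8 0
1 7 3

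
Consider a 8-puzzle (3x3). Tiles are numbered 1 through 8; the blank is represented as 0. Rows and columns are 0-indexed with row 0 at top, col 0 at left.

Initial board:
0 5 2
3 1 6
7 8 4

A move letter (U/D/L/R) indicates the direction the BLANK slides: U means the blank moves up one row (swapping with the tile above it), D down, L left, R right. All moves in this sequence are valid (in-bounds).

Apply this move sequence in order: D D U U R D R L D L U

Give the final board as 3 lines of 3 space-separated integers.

After move 1 (D):
3 5 2
0 1 6
7 8 4

After move 2 (D):
3 5 2
7 1 6
0 8 4

After move 3 (U):
3 5 2
0 1 6
7 8 4

After move 4 (U):
0 5 2
3 1 6
7 8 4

After move 5 (R):
5 0 2
3 1 6
7 8 4

After move 6 (D):
5 1 2
3 0 6
7 8 4

After move 7 (R):
5 1 2
3 6 0
7 8 4

After move 8 (L):
5 1 2
3 0 6
7 8 4

After move 9 (D):
5 1 2
3 8 6
7 0 4

After move 10 (L):
5 1 2
3 8 6
0 7 4

After move 11 (U):
5 1 2
0 8 6
3 7 4

Answer: 5 1 2
0 8 6
3 7 4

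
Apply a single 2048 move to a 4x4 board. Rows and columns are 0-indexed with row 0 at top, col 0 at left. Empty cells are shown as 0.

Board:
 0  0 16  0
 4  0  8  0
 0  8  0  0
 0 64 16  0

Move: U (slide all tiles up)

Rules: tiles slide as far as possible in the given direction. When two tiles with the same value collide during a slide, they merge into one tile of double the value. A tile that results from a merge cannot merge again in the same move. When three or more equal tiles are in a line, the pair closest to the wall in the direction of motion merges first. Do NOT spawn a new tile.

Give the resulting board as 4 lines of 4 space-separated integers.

Slide up:
col 0: [0, 4, 0, 0] -> [4, 0, 0, 0]
col 1: [0, 0, 8, 64] -> [8, 64, 0, 0]
col 2: [16, 8, 0, 16] -> [16, 8, 16, 0]
col 3: [0, 0, 0, 0] -> [0, 0, 0, 0]

Answer:  4  8 16  0
 0 64  8  0
 0  0 16  0
 0  0  0  0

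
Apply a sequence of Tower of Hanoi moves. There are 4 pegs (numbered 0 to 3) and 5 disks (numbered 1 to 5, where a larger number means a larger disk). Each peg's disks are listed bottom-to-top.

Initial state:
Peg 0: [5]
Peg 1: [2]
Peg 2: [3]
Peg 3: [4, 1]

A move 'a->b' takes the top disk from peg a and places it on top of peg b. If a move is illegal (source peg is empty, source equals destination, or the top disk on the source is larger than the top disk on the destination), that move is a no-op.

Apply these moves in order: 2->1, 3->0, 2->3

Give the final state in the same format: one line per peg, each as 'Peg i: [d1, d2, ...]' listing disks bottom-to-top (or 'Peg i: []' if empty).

After move 1 (2->1):
Peg 0: [5]
Peg 1: [2]
Peg 2: [3]
Peg 3: [4, 1]

After move 2 (3->0):
Peg 0: [5, 1]
Peg 1: [2]
Peg 2: [3]
Peg 3: [4]

After move 3 (2->3):
Peg 0: [5, 1]
Peg 1: [2]
Peg 2: []
Peg 3: [4, 3]

Answer: Peg 0: [5, 1]
Peg 1: [2]
Peg 2: []
Peg 3: [4, 3]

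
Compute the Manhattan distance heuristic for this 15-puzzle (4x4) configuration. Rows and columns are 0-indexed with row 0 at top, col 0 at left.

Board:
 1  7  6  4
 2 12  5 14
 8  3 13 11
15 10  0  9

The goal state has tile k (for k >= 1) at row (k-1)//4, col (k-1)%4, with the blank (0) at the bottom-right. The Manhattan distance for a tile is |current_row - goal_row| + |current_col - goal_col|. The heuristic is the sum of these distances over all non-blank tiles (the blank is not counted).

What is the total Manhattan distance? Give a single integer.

Answer: 33

Derivation:
Tile 1: at (0,0), goal (0,0), distance |0-0|+|0-0| = 0
Tile 7: at (0,1), goal (1,2), distance |0-1|+|1-2| = 2
Tile 6: at (0,2), goal (1,1), distance |0-1|+|2-1| = 2
Tile 4: at (0,3), goal (0,3), distance |0-0|+|3-3| = 0
Tile 2: at (1,0), goal (0,1), distance |1-0|+|0-1| = 2
Tile 12: at (1,1), goal (2,3), distance |1-2|+|1-3| = 3
Tile 5: at (1,2), goal (1,0), distance |1-1|+|2-0| = 2
Tile 14: at (1,3), goal (3,1), distance |1-3|+|3-1| = 4
Tile 8: at (2,0), goal (1,3), distance |2-1|+|0-3| = 4
Tile 3: at (2,1), goal (0,2), distance |2-0|+|1-2| = 3
Tile 13: at (2,2), goal (3,0), distance |2-3|+|2-0| = 3
Tile 11: at (2,3), goal (2,2), distance |2-2|+|3-2| = 1
Tile 15: at (3,0), goal (3,2), distance |3-3|+|0-2| = 2
Tile 10: at (3,1), goal (2,1), distance |3-2|+|1-1| = 1
Tile 9: at (3,3), goal (2,0), distance |3-2|+|3-0| = 4
Sum: 0 + 2 + 2 + 0 + 2 + 3 + 2 + 4 + 4 + 3 + 3 + 1 + 2 + 1 + 4 = 33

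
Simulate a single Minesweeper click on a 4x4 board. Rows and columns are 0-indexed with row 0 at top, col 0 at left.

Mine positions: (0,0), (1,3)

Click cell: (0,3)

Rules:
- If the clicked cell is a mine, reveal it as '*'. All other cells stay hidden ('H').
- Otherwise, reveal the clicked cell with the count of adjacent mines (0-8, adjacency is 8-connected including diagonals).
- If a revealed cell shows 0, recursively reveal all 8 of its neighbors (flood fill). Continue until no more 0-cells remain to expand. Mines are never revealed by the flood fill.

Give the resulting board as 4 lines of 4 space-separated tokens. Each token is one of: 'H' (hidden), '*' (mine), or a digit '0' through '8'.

H H H 1
H H H H
H H H H
H H H H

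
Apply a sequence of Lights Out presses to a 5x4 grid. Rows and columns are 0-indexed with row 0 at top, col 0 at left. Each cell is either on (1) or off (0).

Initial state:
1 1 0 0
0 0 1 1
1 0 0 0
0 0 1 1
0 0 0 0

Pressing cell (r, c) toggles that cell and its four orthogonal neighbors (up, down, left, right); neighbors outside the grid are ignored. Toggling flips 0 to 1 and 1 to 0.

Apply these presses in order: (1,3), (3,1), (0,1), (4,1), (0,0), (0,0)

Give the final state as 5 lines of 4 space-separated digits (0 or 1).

After press 1 at (1,3):
1 1 0 1
0 0 0 0
1 0 0 1
0 0 1 1
0 0 0 0

After press 2 at (3,1):
1 1 0 1
0 0 0 0
1 1 0 1
1 1 0 1
0 1 0 0

After press 3 at (0,1):
0 0 1 1
0 1 0 0
1 1 0 1
1 1 0 1
0 1 0 0

After press 4 at (4,1):
0 0 1 1
0 1 0 0
1 1 0 1
1 0 0 1
1 0 1 0

After press 5 at (0,0):
1 1 1 1
1 1 0 0
1 1 0 1
1 0 0 1
1 0 1 0

After press 6 at (0,0):
0 0 1 1
0 1 0 0
1 1 0 1
1 0 0 1
1 0 1 0

Answer: 0 0 1 1
0 1 0 0
1 1 0 1
1 0 0 1
1 0 1 0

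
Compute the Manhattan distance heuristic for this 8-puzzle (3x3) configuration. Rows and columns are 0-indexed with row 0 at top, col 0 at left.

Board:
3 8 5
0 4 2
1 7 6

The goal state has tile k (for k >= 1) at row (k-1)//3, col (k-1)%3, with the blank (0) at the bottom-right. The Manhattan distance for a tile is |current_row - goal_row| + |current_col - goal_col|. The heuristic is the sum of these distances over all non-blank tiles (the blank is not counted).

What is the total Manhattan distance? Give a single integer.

Answer: 13

Derivation:
Tile 3: (0,0)->(0,2) = 2
Tile 8: (0,1)->(2,1) = 2
Tile 5: (0,2)->(1,1) = 2
Tile 4: (1,1)->(1,0) = 1
Tile 2: (1,2)->(0,1) = 2
Tile 1: (2,0)->(0,0) = 2
Tile 7: (2,1)->(2,0) = 1
Tile 6: (2,2)->(1,2) = 1
Sum: 2 + 2 + 2 + 1 + 2 + 2 + 1 + 1 = 13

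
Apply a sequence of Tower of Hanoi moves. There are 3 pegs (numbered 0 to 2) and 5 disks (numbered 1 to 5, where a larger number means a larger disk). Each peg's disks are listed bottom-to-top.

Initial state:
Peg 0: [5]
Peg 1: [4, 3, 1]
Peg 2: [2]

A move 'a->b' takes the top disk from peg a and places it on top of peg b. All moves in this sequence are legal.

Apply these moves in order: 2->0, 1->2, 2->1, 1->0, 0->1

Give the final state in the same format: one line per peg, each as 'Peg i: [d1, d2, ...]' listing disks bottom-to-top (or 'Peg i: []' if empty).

After move 1 (2->0):
Peg 0: [5, 2]
Peg 1: [4, 3, 1]
Peg 2: []

After move 2 (1->2):
Peg 0: [5, 2]
Peg 1: [4, 3]
Peg 2: [1]

After move 3 (2->1):
Peg 0: [5, 2]
Peg 1: [4, 3, 1]
Peg 2: []

After move 4 (1->0):
Peg 0: [5, 2, 1]
Peg 1: [4, 3]
Peg 2: []

After move 5 (0->1):
Peg 0: [5, 2]
Peg 1: [4, 3, 1]
Peg 2: []

Answer: Peg 0: [5, 2]
Peg 1: [4, 3, 1]
Peg 2: []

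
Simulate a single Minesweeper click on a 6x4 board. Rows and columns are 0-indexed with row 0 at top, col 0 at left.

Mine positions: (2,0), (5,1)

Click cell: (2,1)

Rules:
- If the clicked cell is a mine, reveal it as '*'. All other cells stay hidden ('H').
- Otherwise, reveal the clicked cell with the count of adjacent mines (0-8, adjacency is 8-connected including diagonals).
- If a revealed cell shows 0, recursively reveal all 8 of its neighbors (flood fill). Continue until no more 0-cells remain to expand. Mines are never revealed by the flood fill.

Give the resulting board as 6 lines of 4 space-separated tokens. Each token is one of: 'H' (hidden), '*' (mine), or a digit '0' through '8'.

H H H H
H H H H
H 1 H H
H H H H
H H H H
H H H H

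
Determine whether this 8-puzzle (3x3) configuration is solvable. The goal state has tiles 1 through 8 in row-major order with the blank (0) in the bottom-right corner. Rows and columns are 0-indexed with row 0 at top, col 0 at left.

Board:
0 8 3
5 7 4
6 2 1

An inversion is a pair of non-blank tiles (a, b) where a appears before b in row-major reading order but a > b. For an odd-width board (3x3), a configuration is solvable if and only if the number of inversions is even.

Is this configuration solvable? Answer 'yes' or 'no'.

Inversions (pairs i<j in row-major order where tile[i] > tile[j] > 0): 21
21 is odd, so the puzzle is not solvable.

Answer: no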